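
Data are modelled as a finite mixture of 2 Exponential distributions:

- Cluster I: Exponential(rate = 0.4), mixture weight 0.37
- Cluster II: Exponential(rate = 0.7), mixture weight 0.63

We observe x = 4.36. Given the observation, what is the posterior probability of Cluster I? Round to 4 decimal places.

0.5538

P(component k | x) = w_k·f_k(x) / marginal(x), where marginal(x) = Σ_j w_j·f_j(x).
Component likelihoods at x = 4.36:
  p_I = 0.4·e^(−0.4·4.36) = 0.4·e^(−1.7440) = 0.0699279
  p_II = 0.7·e^(−0.7·4.36) = 0.7·e^(−3.0520) = 0.033085
Prior × likelihood for each component:
  w_I·p_I = 0.37 × 0.0699279 = 0.0258733
  w_II·p_II = 0.63 × 0.033085 = 0.0208436
Sum: 0.0258733 + 0.0208436 = 0.0467169
P(Cluster I | x) ≈ 0.5538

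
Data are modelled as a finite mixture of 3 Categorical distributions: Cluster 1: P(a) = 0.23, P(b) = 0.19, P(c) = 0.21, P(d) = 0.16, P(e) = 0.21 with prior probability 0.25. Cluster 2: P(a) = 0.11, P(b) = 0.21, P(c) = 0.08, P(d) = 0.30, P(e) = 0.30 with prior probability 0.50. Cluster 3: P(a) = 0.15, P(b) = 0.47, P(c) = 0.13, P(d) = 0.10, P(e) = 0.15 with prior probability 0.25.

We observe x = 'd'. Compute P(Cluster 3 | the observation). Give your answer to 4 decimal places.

P(component k | x) = π_k·f_k(x) / marginal(x), where marginal(x) = Σ_j π_j·f_j(x).
Evaluate each component's likelihood at the observed value:
  p_1 = P(d | comp) = 0.16
  p_2 = P(d | comp) = 0.30
  p_3 = P(d | comp) = 0.10
Weight by the priors:
  π_1·p_1 = 0.25 × 0.16 = 0.04
  π_2·p_2 = 0.50 × 0.3 = 0.15
  π_3·p_3 = 0.25 × 0.1 = 0.025
Denominator: 0.04 + 0.15 + 0.025 = 0.215
Responsibility of Cluster 3: 0.025 / 0.215 ≈ 0.1163

0.1163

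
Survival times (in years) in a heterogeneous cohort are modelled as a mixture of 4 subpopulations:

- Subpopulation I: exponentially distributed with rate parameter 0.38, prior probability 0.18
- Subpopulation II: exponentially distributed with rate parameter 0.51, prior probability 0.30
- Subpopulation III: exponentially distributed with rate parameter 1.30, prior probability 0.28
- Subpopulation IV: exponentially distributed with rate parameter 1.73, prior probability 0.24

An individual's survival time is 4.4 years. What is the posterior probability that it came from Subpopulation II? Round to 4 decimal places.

P(component k | x) = P(Z=k)·f_k(x) / marginal(x), where marginal(x) = Σ_j P(Z=j)·f_j(x).
Evaluate each component's likelihood at the observed value:
  f_I = 0.071391
  f_II = 0.0540771
  f_III = 0.00426362
  f_IV = 0.000855454
Prior × likelihood for each component:
  P(Z=I)·f_I = 0.18 × 0.071391 = 0.0128504
  P(Z=II)·f_II = 0.30 × 0.0540771 = 0.0162231
  P(Z=III)·f_III = 0.28 × 0.00426362 = 0.00119381
  P(Z=IV)·f_IV = 0.24 × 0.000855454 = 0.000205309
Denominator: 0.0128504 + 0.0162231 + 0.00119381 + 0.000205309 = 0.0304726
P(Subpopulation II | the observation) = 0.0162231 / 0.0304726 ≈ 0.5324

0.5324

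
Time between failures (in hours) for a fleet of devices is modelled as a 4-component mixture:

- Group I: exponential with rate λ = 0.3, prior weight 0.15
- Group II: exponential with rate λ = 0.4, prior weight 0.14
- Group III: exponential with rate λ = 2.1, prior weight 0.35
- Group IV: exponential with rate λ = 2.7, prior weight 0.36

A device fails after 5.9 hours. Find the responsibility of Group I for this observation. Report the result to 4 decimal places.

Apply Bayes' rule: the posterior for each component is proportional to its prior times its likelihood at x.
Exponential densities:
  p_I = 0.3·e^(−0.3·5.9) = 0.3·e^(−1.7700) = 0.0510999
  p_II = 0.4·e^(−0.4·5.9) = 0.4·e^(−2.3600) = 0.0377681
  p_III = 2.1·e^(−2.1·5.9) = 2.1·e^(−12.3900) = 8.73596e-06
  p_IV = 2.7·e^(−2.7·5.9) = 2.7·e^(−15.9300) = 3.25876e-07
Multiply by the mixture weights:
  P(Z=I)·p_I = 0.15 × 0.0510999 = 0.00766498
  P(Z=II)·p_II = 0.14 × 0.0377681 = 0.00528753
  P(Z=III)·p_III = 0.35 × 8.73596e-06 = 3.05759e-06
  P(Z=IV)·p_IV = 0.36 × 3.25876e-07 = 1.17315e-07
Denominator: 0.00766498 + 0.00528753 + 3.05759e-06 + 1.17315e-07 = 0.0129557
Responsibility of Group I: 0.00766498 / 0.0129557 ≈ 0.5916

0.5916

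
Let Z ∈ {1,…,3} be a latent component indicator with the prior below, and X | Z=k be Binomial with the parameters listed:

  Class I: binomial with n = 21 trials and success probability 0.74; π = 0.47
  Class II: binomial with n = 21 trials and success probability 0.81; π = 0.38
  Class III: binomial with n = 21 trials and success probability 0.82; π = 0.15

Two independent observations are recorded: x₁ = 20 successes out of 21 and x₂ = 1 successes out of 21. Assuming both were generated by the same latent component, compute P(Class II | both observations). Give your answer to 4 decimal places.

0.0074

By Bayes' theorem, P(k | x) = P(Z=k) f_k(x) / Σ_j P(Z=j) f_j(x).
Since both observations come from the same component, the likelihood for component k is f_k(x₁)·f_k(x₂).
  f_I = [0.0132381] × [3.09683e-11] = 4.09963e-13
  f_II = [0.0589757] × [6.39405e-14] = 3.77094e-15
  f_III = [0.0714116] × [2.19525e-14] = 1.56766e-15
Weight by the priors:
  P(Z=I)·f_I = 0.47 × 4.09963e-13 = 1.92683e-13
  P(Z=II)·f_II = 0.38 × 3.77094e-15 = 1.43296e-15
  P(Z=III)·f_III = 0.15 × 1.56766e-15 = 2.35149e-16
Evidence: 1.92683e-13 + 1.43296e-15 + 2.35149e-16 = 1.94351e-13
P(Class II | x₁, x₂) ≈ 0.0074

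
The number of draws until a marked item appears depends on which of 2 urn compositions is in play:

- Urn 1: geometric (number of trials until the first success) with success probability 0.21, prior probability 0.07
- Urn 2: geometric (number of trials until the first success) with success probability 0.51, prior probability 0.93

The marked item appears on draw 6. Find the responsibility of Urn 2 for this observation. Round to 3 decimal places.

Posterior ∝ prior × likelihood, so P(k | x) ∝ w_k f_k(x); normalise over all components.
Component likelihoods at x = 6:
  f_1 = 0.0646182
  f_2 = 0.0144062
Multiply by the mixture weights:
  w_1·f_1 = 0.07 × 0.0646182 = 0.00452327
  w_2·f_2 = 0.93 × 0.0144062 = 0.0133978
Evidence: 0.00452327 + 0.0133978 = 0.0179211
So the posterior for Urn 2 is 0.0133978 / 0.0179211 ≈ 0.748.

0.748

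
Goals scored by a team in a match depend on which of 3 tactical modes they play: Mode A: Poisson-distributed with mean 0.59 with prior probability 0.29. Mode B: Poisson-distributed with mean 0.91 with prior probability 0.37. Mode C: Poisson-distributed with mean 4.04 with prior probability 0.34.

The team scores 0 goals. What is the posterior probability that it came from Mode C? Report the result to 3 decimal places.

By Bayes' theorem, P(k | x) = P(Z=k) f_k(x) / Σ_j P(Z=j) f_j(x).
Poisson probabilities:
  p_A = 0.554327
  p_B = 0.402524
  p_C = 0.0175975
Weight by the priors:
  P(Z=A)·p_A = 0.29 × 0.554327 = 0.160755
  P(Z=B)·p_B = 0.37 × 0.402524 = 0.148934
  P(Z=C)·p_C = 0.34 × 0.0175975 = 0.00598314
Denominator: 0.160755 + 0.148934 + 0.00598314 = 0.315672
P(Mode C | data) = 0.00598314 / 0.315672 ≈ 0.019

0.019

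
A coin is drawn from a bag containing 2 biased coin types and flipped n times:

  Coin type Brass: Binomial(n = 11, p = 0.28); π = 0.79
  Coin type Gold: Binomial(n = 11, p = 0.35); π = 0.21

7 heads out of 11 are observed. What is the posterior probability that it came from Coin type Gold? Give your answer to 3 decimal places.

0.457

P(component k | x) = P(Z=k)·f_k(x) / marginal(x), where marginal(x) = Σ_j P(Z=j)·f_j(x).
Binomial probabilities:
  f_Brass = C(11,7)·0.28^7·0.72^4 = 330·0.000134929·0.268739 = 0.011966
  f_Gold = C(11,7)·0.35^7·0.65^4 = 330·0.000643393·0.178506 = 0.0379004
Weight by the priors:
  P(Z=Brass)·f_Brass = 0.79 × 0.011966 = 0.00945316
  P(Z=Gold)·f_Gold = 0.21 × 0.0379004 = 0.00795908
Normaliser: 0.00945316 + 0.00795908 = 0.0174122
So the posterior for Coin type Gold is 0.00795908 / 0.0174122 ≈ 0.457.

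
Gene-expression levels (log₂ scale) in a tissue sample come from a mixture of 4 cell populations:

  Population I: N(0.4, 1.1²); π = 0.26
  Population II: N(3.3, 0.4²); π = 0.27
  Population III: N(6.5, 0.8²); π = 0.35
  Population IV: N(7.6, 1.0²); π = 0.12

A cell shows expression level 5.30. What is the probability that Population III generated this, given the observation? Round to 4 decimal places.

0.9433

The responsibility of component k is π_k f_k(x) divided by Σ_j π_j f_j(x).
Component likelihoods at x = 5.30:
  p_I = 1.78103e-05
  p_II = 3.7168e-06
  p_III = 0.161897
  p_IV = 0.028327
Prior × likelihood for each component:
  π_I·p_I = 0.26 × 1.78103e-05 = 4.63067e-06
  π_II·p_II = 0.27 × 3.7168e-06 = 1.00354e-06
  π_III·p_III = 0.35 × 0.161897 = 0.0566639
  π_IV·p_IV = 0.12 × 0.028327 = 0.00339924
Denominator: 4.63067e-06 + 1.00354e-06 + 0.0566639 + 0.00339924 = 0.0600688
Responsibility of Population III: 0.0566639 / 0.0600688 ≈ 0.9433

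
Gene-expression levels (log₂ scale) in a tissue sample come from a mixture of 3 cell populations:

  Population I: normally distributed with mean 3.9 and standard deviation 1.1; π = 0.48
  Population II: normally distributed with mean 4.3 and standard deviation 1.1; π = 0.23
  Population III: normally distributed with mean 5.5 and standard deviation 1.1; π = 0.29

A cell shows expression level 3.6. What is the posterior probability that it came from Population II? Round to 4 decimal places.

0.2625

P(component k | x) = w_k·f_k(x) / marginal(x), where marginal(x) = Σ_j w_j·f_j(x).
Component likelihoods at x = 3.6:
  p_I = (1/(1.1·√(2π)))·exp(−(3.6−3.9)²/(2·1.1²)) = 0.362675·exp(-0.03719) = 0.349435
  p_II = (1/(1.1·√(2π)))·exp(−(3.6−4.3)²/(2·1.1²)) = 0.362675·exp(-0.20248) = 0.296198
  p_III = (1/(1.1·√(2π)))·exp(−(3.6−5.5)²/(2·1.1²)) = 0.362675·exp(-1.49174) = 0.0815952
Weight by the priors:
  w_I·p_I = 0.48 × 0.349435 = 0.167729
  w_II·p_II = 0.23 × 0.296198 = 0.0681255
  w_III·p_III = 0.29 × 0.0815952 = 0.0236626
Evidence: 0.167729 + 0.0681255 + 0.0236626 = 0.259517
So the posterior for Population II is 0.0681255 / 0.259517 ≈ 0.2625.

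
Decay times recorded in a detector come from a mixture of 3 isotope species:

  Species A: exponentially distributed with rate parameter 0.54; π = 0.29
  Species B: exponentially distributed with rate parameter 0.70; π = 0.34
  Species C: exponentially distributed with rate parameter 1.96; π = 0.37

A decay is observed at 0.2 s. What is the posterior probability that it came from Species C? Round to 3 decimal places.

Posterior ∝ prior × likelihood, so P(k | x) ∝ w_k f_k(x); normalise over all components.
Exponential densities:
  L_A = 0.484719
  L_B = 0.608551
  L_C = 1.32438
Weight by the priors:
  w_A·L_A = 0.29 × 0.484719 = 0.140568
  w_B·L_B = 0.34 × 0.608551 = 0.206907
  w_C·L_C = 0.37 × 1.32438 = 0.490021
Normaliser: 0.140568 + 0.206907 + 0.490021 = 0.837496
Responsibility of Species C: 0.490021 / 0.837496 ≈ 0.585

0.585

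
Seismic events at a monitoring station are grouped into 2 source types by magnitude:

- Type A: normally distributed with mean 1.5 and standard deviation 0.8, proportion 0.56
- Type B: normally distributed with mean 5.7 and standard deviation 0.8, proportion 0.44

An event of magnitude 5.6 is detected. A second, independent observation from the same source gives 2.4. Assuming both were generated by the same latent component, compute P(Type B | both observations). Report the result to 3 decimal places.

0.993

By Bayes' theorem, P(k | x) = π_k f_k(x) / Σ_j π_j f_j(x).
Since both observations come from the same component, the likelihood for component k is f_k(x₁)·f_k(x₂).
  f_A = [9.86988e-07] × [0.264846] = 2.614e-07
  f_B = [0.494797] × [0.000100676] = 4.9814e-05
Weight by the priors:
  π_A·f_A = 0.56 × 2.614e-07 = 1.46384e-07
  π_B·f_B = 0.44 × 4.9814e-05 = 2.19181e-05
Marginal: 1.46384e-07 + 2.19181e-05 = 2.20645e-05
P(Type B | data) ≈ 0.993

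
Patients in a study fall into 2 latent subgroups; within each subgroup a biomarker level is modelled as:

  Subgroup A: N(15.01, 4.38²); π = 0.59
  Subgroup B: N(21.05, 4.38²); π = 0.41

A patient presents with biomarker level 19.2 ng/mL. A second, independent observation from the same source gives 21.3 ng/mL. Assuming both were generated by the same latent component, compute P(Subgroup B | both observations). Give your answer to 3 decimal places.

Posterior ∝ prior × likelihood, so P(k | x) ∝ P(Z=k) f_k(x); normalise over all components.
Since both observations come from the same component, the likelihood for component k is f_k(x₁)·f_k(x₂).
  f_A = [(1/(4.38·√(2π)))·exp(−(19.2−15.01)²/(2·4.38²)) = 0.091083·exp(-0.45756) = 0.0576394] × [0.0324797] = 0.00187211
  f_B = [(1/(4.38·√(2π)))·exp(−(19.2−21.05)²/(2·4.38²)) = 0.091083·exp(-0.08920) = 0.0833099] × [0.0909345] = 0.00757575
Multiply by the mixture weights:
  P(Z=A)·f_A = 0.59 × 0.00187211 = 0.00110454
  P(Z=B)·f_B = 0.41 × 0.00757575 = 0.00310606
Sum: 0.00110454 + 0.00310606 = 0.0042106
Responsibility of Subgroup B: 0.00310606 / 0.0042106 ≈ 0.738

0.738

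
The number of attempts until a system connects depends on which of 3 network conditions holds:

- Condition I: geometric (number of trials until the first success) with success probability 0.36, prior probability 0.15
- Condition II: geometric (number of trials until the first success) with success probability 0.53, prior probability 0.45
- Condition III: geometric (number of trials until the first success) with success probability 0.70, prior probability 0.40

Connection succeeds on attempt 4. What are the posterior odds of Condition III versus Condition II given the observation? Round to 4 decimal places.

0.3053

Since P(k|x) ∝ π_k f_k(x), the posterior odds are π_i f_i(x) / (π_j f_j(x)).
Component likelihoods at x = 4:
  f_I = 0.0943718
  f_II = 0.0550262
  f_III = 0.0189
0.00756 / 0.0247618 ≈ 0.3053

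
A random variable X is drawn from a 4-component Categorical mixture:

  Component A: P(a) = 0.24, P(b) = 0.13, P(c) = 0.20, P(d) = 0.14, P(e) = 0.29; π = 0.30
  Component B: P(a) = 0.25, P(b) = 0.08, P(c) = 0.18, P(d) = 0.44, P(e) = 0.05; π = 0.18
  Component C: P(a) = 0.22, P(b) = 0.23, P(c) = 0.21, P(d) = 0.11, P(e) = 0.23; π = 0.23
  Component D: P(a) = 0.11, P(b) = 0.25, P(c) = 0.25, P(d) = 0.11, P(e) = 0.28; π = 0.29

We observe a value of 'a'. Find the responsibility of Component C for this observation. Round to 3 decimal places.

0.254

P(component k | x) = P(Z=k)·f_k(x) / marginal(x), where marginal(x) = Σ_j P(Z=j)·f_j(x).
Component likelihoods at x = 'a':
  f_A = 0.24
  f_B = 0.25
  f_C = 0.22
  f_D = 0.11
Prior × likelihood for each component:
  P(Z=A)·f_A = 0.30 × 0.24 = 0.072
  P(Z=B)·f_B = 0.18 × 0.25 = 0.045
  P(Z=C)·f_C = 0.23 × 0.22 = 0.0506
  P(Z=D)·f_D = 0.29 × 0.11 = 0.0319
Sum: 0.072 + 0.045 + 0.0506 + 0.0319 = 0.1995
P(Component C | 'a') = 0.0506 / 0.1995 ≈ 0.254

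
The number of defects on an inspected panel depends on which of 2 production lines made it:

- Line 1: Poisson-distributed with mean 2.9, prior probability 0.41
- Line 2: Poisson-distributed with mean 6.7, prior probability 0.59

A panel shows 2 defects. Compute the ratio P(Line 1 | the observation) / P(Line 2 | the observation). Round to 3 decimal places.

Posterior odds = (P(Z=i) f_i(x)) / (P(Z=j) f_j(x)); the normalising sum cancels.
Component likelihoods at x = 2 defects:
  f_1 = 0.231373
  f_2 = 0.0276278
Posterior odds = (P(Z=1)·f_1) / (P(Z=2)·f_2) = (0.41·0.231373) / (0.59·0.0276278) = 0.0948628 / 0.0163004 ≈ 5.820

5.820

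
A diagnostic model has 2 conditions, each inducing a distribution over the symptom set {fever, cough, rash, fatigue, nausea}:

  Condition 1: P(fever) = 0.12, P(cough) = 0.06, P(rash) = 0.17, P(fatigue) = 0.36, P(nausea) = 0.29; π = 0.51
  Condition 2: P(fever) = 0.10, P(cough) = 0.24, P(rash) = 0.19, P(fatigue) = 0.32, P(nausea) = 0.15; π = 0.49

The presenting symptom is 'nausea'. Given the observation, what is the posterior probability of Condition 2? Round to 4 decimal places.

The responsibility of component k is π_k f_k(x) divided by Σ_j π_j f_j(x).
Categorical probabilities:
  L_1 = P(nausea | comp) = 0.29
  L_2 = P(nausea | comp) = 0.15
Multiply by the mixture weights:
  π_1·L_1 = 0.51 × 0.29 = 0.1479
  π_2·L_2 = 0.49 × 0.15 = 0.0735
Sum: 0.1479 + 0.0735 = 0.2214
P(Condition 2 | the observation) = 0.0735 / 0.2214 ≈ 0.3320

0.3320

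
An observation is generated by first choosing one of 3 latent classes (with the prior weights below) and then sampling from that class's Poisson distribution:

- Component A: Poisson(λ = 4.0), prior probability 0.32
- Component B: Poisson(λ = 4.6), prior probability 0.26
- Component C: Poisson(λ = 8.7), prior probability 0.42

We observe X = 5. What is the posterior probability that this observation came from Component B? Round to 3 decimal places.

0.362

The responsibility of component k is π_k f_k(x) divided by Σ_j π_j f_j(x).
Evaluate each component's likelihood at the observed value:
  f_A = e^(−4.0)·4.0^5/5! = 0.156293
  f_B = e^(−4.6)·4.6^5/5! = 0.172526
  f_C = e^(−8.7)·8.7^5/5! = 0.0691915
Multiply by the mixture weights:
  π_A·f_A = 0.32 × 0.156293 = 0.0500139
  π_B·f_B = 0.26 × 0.172526 = 0.0448566
  π_C·f_C = 0.42 × 0.0691915 = 0.0290604
Sum: 0.0500139 + 0.0448566 + 0.0290604 = 0.123931
So the posterior for Component B is 0.0448566 / 0.123931 ≈ 0.362.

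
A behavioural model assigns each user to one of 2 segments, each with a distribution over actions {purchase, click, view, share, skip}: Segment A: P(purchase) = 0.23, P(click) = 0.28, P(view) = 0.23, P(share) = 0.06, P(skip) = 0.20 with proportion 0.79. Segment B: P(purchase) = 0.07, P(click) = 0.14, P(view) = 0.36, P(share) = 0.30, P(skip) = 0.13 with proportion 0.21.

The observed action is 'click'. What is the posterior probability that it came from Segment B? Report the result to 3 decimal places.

Apply Bayes' rule: the posterior for each component is proportional to its prior times its likelihood at x.
Evaluate each component's likelihood at the observed value:
  f_A = 0.28
  f_B = 0.14
Multiply by the mixture weights:
  P(Z=A)·f_A = 0.79 × 0.28 = 0.2212
  P(Z=B)·f_B = 0.21 × 0.14 = 0.0294
Evidence: 0.2212 + 0.0294 = 0.2506
P(Segment B | data) ≈ 0.117

0.117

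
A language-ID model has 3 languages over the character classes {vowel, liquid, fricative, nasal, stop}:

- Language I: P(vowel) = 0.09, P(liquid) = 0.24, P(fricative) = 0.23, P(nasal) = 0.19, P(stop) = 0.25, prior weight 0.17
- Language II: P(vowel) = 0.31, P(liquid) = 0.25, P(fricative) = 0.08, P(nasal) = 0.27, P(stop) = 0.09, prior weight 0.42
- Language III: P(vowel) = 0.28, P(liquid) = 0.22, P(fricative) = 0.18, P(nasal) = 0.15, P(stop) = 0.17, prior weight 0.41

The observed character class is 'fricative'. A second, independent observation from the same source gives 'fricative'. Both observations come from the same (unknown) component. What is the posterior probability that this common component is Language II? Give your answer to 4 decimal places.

0.1077

By Bayes' theorem, P(k | x) = P(Z=k) f_k(x) / Σ_j P(Z=j) f_j(x).
Since both observations come from the same component, the likelihood for component k is f_k(x₁)·f_k(x₂).
  f_I = [0.23] × [0.23] = 0.0529
  f_II = [0.08] × [0.08] = 0.0064
  f_III = [0.18] × [0.18] = 0.0324
Multiply by the mixture weights:
  P(Z=I)·f_I = 0.17 × 0.0529 = 0.008993
  P(Z=II)·f_II = 0.42 × 0.0064 = 0.002688
  P(Z=III)·f_III = 0.41 × 0.0324 = 0.013284
Normaliser: 0.008993 + 0.002688 + 0.013284 = 0.024965
Responsibility of Language II: 0.002688 / 0.024965 ≈ 0.1077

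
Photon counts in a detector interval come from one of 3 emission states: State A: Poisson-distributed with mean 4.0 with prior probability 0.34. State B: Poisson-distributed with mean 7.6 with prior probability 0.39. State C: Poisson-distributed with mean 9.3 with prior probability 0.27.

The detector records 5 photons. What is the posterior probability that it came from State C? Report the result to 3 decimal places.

0.132

Posterior ∝ prior × likelihood, so P(k | x) ∝ w_k f_k(x); normalise over all components.
Evaluate each component's likelihood at the observed value:
  p_A = e^(−4.0)·4.0^5/5! = 0.156293
  p_B = e^(−7.6)·7.6^5/5! = 0.105742
  p_C = e^(−9.3)·9.3^5/5! = 0.0530023
Unnormalised posteriors:
  w_A·p_A = 0.34 × 0.156293 = 0.0531398
  w_B·p_B = 0.39 × 0.105742 = 0.0412395
  w_C·p_C = 0.27 × 0.0530023 = 0.0143106
Normaliser: 0.0531398 + 0.0412395 + 0.0143106 = 0.10869
P(State C | the observation) ≈ 0.132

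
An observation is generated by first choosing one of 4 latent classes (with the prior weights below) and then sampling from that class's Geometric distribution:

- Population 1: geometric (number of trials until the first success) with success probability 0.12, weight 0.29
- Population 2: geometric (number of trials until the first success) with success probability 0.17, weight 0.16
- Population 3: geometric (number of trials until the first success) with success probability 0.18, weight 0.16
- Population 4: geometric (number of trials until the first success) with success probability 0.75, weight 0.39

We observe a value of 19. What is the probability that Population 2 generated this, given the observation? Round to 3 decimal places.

The responsibility of component k is w_k f_k(x) divided by Σ_j w_j f_j(x).
Evaluate each component's likelihood at the observed value:
  f_1 = 0.012019
  f_2 = 0.00594093
  f_3 = 0.00505734
  f_4 = 1.09139e-11
Weight by the priors:
  w_1·f_1 = 0.29 × 0.012019 = 0.00348552
  w_2·f_2 = 0.16 × 0.00594093 = 0.000950549
  w_3·f_3 = 0.16 × 0.00505734 = 0.000809174
  w_4·f_4 = 0.39 × 1.09139e-11 = 4.25644e-12
Denominator: 0.00348552 + 0.000950549 + 0.000809174 + 4.25644e-12 = 0.00524524
P(Population 2 | x) ≈ 0.181

0.181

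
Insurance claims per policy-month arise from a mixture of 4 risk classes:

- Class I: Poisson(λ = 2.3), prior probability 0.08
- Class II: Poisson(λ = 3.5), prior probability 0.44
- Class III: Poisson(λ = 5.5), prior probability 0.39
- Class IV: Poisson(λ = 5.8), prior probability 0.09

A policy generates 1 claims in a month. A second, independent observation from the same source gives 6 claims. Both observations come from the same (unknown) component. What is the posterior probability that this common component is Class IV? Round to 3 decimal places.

0.045

By Bayes' theorem, P(k | x) = π_k f_k(x) / Σ_j π_j f_j(x).
Since both observations come from the same component, the likelihood for component k is f_k(x₁)·f_k(x₂).
  p_I = [e^(−2.3)·2.3^1/1! = 0.230595] × [0.0206138] = 0.00475344
  p_II = [e^(−3.5)·3.5^1/1! = 0.105691] × [0.0770983] = 0.00814859
  p_III = [e^(−5.5)·5.5^1/1! = 0.0224772] × [0.157117] = 0.00353156
  p_IV = [e^(−5.8)·5.8^1/1! = 0.0175598] × [0.160076] = 0.00281091
Multiply by the mixture weights:
  π_I·p_I = 0.08 × 0.00475344 = 0.000380275
  π_II·p_II = 0.44 × 0.00814859 = 0.00358538
  π_III·p_III = 0.39 × 0.00353156 = 0.00137731
  π_IV·p_IV = 0.09 × 0.00281091 = 0.000252982
Marginal: 0.000380275 + 0.00358538 + 0.00137731 + 0.000252982 = 0.00559595
P(Class IV | x) ≈ 0.045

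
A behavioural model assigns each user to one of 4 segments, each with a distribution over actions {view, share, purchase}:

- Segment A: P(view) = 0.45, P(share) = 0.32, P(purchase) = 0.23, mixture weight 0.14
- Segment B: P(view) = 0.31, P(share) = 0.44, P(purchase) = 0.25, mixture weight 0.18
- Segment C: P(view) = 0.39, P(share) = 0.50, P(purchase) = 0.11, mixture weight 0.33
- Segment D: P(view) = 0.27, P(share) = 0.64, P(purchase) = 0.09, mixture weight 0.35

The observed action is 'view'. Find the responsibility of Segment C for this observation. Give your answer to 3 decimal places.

By Bayes' theorem, P(k | x) = π_k f_k(x) / Σ_j π_j f_j(x).
Evaluate each component's likelihood at the observed value:
  p_A = P(view | comp) = 0.45
  p_B = P(view | comp) = 0.31
  p_C = P(view | comp) = 0.39
  p_D = P(view | comp) = 0.27
Prior × likelihood for each component:
  π_A·p_A = 0.14 × 0.45 = 0.063
  π_B·p_B = 0.18 × 0.31 = 0.0558
  π_C·p_C = 0.33 × 0.39 = 0.1287
  π_D·p_D = 0.35 × 0.27 = 0.0945
Normaliser: 0.063 + 0.0558 + 0.1287 + 0.0945 = 0.342
So the posterior for Segment C is 0.1287 / 0.342 ≈ 0.376.

0.376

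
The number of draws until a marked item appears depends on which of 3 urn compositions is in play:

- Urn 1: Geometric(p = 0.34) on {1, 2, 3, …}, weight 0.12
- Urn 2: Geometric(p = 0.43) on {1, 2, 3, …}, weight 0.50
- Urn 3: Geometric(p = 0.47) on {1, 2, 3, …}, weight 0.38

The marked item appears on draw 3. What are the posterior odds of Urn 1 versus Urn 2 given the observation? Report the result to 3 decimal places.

0.254

The posterior odds equal the prior odds times the likelihood ratio: (π_i/π_j)·(f_i(x)/f_j(x)).
Evaluate each component's likelihood at the observed value:
  L_1 = 0.34·(1−0.34)^2 = 0.34·0.4356 = 0.148104
  L_2 = 0.43·(1−0.43)^2 = 0.43·0.3249 = 0.139707
  L_3 = 0.47·(1−0.47)^2 = 0.47·0.2809 = 0.132023
Posterior odds = (π_1·L_1) / (π_2·L_2) = (0.12·0.148104) / (0.50·0.139707) = 0.0177725 / 0.0698535 ≈ 0.254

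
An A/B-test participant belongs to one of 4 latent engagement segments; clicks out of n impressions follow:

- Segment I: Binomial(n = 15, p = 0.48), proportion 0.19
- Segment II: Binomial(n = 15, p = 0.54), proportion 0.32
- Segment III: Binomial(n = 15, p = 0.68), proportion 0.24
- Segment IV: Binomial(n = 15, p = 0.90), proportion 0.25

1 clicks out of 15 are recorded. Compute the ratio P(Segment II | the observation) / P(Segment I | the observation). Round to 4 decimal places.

0.3405

Only the two components matter; the odds are (π_i f_i(x)) / (π_j f_j(x)).
Component likelihoods at x = 1 clicks out of 15:
  p_I = C(15,1)·0.48^1·0.52^14 = 15·0.48·0.000105693 = 0.000760991
  p_II = C(15,1)·0.54^1·0.46^14 = 15·0.54·1.89937e-05 = 0.000153849
  p_III = C(15,1)·0.68^1·0.32^14 = 15·0.68·1.18059e-07 = 1.2042e-06
  p_IV = C(15,1)·0.90^1·0.10^14 = 15·0.9·1e-14 = 1.35e-13
Posterior odds = (π_II·p_II) / (π_I·p_I) = (0.32·0.000153849) / (0.19·0.000760991) = 4.92317e-05 / 0.000144588 ≈ 0.3405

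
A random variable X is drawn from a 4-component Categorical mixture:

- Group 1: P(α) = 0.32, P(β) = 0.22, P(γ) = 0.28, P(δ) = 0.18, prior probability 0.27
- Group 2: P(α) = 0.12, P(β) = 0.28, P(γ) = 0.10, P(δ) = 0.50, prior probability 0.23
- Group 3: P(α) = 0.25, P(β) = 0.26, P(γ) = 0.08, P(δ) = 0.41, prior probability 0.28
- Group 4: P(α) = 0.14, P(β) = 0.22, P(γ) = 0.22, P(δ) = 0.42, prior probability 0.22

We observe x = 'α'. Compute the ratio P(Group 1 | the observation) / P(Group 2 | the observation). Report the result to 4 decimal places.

Only the two components matter; the odds are (w_i f_i(x)) / (w_j f_j(x)).
Categorical probabilities:
  L_1 = P(α | comp) = 0.32
  L_2 = P(α | comp) = 0.12
  L_3 = P(α | comp) = 0.25
  L_4 = P(α | comp) = 0.14
0.0864 / 0.0276 ≈ 3.1304

3.1304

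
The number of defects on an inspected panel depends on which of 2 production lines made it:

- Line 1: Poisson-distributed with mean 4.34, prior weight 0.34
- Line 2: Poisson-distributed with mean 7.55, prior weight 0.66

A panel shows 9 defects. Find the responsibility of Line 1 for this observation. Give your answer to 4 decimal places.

0.0804

Posterior ∝ prior × likelihood, so P(k | x) ∝ π_k f_k(x); normalise over all components.
Poisson probabilities:
  L_1 = e^(−4.34)·4.34^9/9! = 0.0196249
  L_2 = e^(−7.55)·7.55^9/9! = 0.115568
Multiply by the mixture weights:
  π_1·L_1 = 0.34 × 0.0196249 = 0.00667245
  π_2·L_2 = 0.66 × 0.115568 = 0.0762746
Normaliser: 0.00667245 + 0.0762746 = 0.0829471
P(Line 1 | data) ≈ 0.0804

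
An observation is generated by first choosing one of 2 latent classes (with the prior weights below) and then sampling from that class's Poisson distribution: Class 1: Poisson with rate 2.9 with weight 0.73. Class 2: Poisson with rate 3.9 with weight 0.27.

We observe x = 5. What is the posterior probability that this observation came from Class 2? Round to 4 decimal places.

Posterior ∝ prior × likelihood, so P(k | x) ∝ π_k f_k(x); normalise over all components.
Component likelihoods at x = 5:
  f_1 = e^(−2.9)·2.9^5/5! = 0.0940491
  f_2 = e^(−3.9)·3.9^5/5! = 0.152193
Unnormalised posteriors:
  π_1·f_1 = 0.73 × 0.0940491 = 0.0686559
  π_2·f_2 = 0.27 × 0.152193 = 0.041092
Denominator: 0.0686559 + 0.041092 = 0.109748
P(Class 2 | data) = 0.041092 / 0.109748 ≈ 0.3744

0.3744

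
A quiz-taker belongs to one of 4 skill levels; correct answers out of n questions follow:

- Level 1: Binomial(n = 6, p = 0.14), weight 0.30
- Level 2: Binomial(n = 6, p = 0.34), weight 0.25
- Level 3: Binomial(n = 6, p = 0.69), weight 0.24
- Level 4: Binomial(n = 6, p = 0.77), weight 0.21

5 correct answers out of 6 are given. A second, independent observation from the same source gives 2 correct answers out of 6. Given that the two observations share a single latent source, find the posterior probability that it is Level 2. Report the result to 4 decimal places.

Posterior ∝ prior × likelihood, so P(k | x) ∝ P(Z=k) f_k(x); normalise over all components.
Since both observations come from the same component, the likelihood for component k is f_k(x₁)·f_k(x₂).
  p_1 = [0.000277517] × [0.16082] = 4.46304e-05
  p_2 = [0.0179924] × [0.329022] = 0.0059199
  p_3 = [0.29091] × [0.0659533] = 0.0191864
  p_4 = [0.373536] × [0.0248877] = 0.00929644
Prior × likelihood for each component:
  P(Z=1)·p_1 = 0.30 × 4.46304e-05 = 1.33891e-05
  P(Z=2)·p_2 = 0.25 × 0.0059199 = 0.00147998
  P(Z=3)·p_3 = 0.24 × 0.0191864 = 0.00460475
  P(Z=4)·p_4 = 0.21 × 0.00929644 = 0.00195225
Sum: 1.33891e-05 + 0.00147998 + 0.00460475 + 0.00195225 = 0.00805037
Responsibility of Level 2: 0.00147998 / 0.00805037 ≈ 0.1838

0.1838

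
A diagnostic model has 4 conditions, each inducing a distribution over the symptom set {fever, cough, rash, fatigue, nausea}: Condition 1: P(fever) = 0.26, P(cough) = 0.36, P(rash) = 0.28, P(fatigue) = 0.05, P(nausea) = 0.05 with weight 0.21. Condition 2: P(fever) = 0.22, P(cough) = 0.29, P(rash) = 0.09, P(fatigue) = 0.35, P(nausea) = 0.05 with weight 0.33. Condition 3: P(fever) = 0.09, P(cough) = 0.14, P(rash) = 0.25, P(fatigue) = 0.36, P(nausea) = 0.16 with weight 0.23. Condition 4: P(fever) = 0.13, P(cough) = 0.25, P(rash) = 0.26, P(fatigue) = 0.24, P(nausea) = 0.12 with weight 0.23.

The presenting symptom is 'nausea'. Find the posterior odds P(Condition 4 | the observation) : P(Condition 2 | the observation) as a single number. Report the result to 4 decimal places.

Since P(k|x) ∝ w_k f_k(x), the posterior odds are w_i f_i(x) / (w_j f_j(x)).
Evaluate each component's likelihood at the observed value:
  p_1 = P(nausea | comp) = 0.05
  p_2 = P(nausea | comp) = 0.05
  p_3 = P(nausea | comp) = 0.16
  p_4 = P(nausea | comp) = 0.12
Odds = (0.23/0.33) × (0.12/0.05) = 0.69697 × 2.4 ≈ 1.6727

1.6727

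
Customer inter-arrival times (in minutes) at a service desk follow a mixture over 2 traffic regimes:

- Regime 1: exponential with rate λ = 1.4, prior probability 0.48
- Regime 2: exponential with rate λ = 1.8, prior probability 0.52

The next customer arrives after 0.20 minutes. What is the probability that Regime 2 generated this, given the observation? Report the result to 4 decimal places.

0.5625

By Bayes' theorem, P(k | x) = P(Z=k) f_k(x) / Σ_j P(Z=j) f_j(x).
Component likelihoods at x = 0.20 minutes:
  p_1 = 1.0581
  p_2 = 1.25582
Unnormalised posteriors:
  P(Z=1)·p_1 = 0.48 × 1.0581 = 0.507887
  P(Z=2)·p_2 = 0.52 × 1.25582 = 0.653025
Sum: 0.507887 + 0.653025 = 1.16091
Responsibility of Regime 2: 0.653025 / 1.16091 ≈ 0.5625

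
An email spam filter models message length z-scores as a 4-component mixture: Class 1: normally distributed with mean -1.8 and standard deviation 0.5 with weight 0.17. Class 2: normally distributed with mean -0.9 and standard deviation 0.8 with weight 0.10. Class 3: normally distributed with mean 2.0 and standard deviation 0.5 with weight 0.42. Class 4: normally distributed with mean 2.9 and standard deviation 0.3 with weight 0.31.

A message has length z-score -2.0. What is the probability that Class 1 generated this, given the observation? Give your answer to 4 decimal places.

0.8660

P(component k | x) = w_k·f_k(x) / marginal(x), where marginal(x) = Σ_j w_j·f_j(x).
Evaluate each component's likelihood at the observed value:
  f_1 = 0.73654
  f_2 = 0.193765
  f_3 = 1.01045e-14
  f_4 = 1.56218e-58
Weight by the priors:
  w_1·f_1 = 0.17 × 0.73654 = 0.125212
  w_2·f_2 = 0.10 × 0.193765 = 0.0193765
  w_3·f_3 = 0.42 × 1.01045e-14 = 4.24391e-15
  w_4·f_4 = 0.31 × 1.56218e-58 = 4.84275e-59
Evidence: 0.125212 + 0.0193765 + 4.24391e-15 + 4.84275e-59 = 0.144588
Responsibility of Class 1: 0.125212 / 0.144588 ≈ 0.8660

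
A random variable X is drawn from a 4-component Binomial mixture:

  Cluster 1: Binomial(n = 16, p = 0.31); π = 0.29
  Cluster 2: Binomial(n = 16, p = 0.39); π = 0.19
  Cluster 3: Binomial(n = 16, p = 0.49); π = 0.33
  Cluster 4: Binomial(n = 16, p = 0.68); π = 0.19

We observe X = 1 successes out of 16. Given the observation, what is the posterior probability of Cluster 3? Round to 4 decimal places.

0.0168

The responsibility of component k is π_k f_k(x) divided by Σ_j π_j f_j(x).
Component likelihoods at x = 1 successes out of 16:
  p_1 = C(16,1)·0.31^1·0.69^15 = 16·0.31·0.00382592 = 0.0189766
  p_2 = C(16,1)·0.39^1·0.61^15 = 16·0.39·0.000602487 = 0.00375952
  p_3 = C(16,1)·0.49^1·0.51^15 = 16·0.49·4.10726e-05 = 0.00032201
  p_4 = C(16,1)·0.68^1·0.32^15 = 16·0.68·3.77789e-08 = 4.11035e-07
Multiply by the mixture weights:
  π_1·p_1 = 0.29 × 0.0189766 = 0.00550321
  π_2·p_2 = 0.19 × 0.00375952 = 0.000714308
  π_3·p_3 = 0.33 × 0.00032201 = 0.000106263
  π_4·p_4 = 0.19 × 4.11035e-07 = 7.80966e-08
Marginal: 0.00550321 + 0.000714308 + 0.000106263 + 7.80966e-08 = 0.00632386
P(Cluster 3 | 1 successes out of 16) ≈ 0.0168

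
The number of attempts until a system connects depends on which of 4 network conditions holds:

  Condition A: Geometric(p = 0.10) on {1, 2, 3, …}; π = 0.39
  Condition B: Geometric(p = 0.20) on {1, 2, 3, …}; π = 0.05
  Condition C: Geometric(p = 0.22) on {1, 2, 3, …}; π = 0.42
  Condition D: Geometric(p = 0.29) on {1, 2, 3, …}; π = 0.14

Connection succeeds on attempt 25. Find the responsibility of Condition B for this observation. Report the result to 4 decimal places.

P(component k | x) = w_k·f_k(x) / marginal(x), where marginal(x) = Σ_j w_j·f_j(x).
Component likelihoods at x = 25:
  f_A = 0.00797664
  f_B = 0.000944473
  f_C = 0.000565839
  f_D = 7.80905e-05
Multiply by the mixture weights:
  w_A·f_A = 0.39 × 0.00797664 = 0.00311089
  w_B·f_B = 0.05 × 0.000944473 = 4.72237e-05
  w_C·f_C = 0.42 × 0.000565839 = 0.000237653
  w_D·f_D = 0.14 × 7.80905e-05 = 1.09327e-05
Denominator: 0.00311089 + 4.72237e-05 + 0.000237653 + 1.09327e-05 = 0.0034067
P(Condition B | data) ≈ 0.0139

0.0139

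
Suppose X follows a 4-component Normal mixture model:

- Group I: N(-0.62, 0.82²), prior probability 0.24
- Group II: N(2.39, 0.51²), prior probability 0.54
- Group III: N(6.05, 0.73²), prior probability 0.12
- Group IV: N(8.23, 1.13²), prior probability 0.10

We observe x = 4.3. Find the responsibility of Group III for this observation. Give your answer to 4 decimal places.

0.8888

By Bayes' theorem, P(k | x) = π_k f_k(x) / Σ_j π_j f_j(x).
Normal densities:
  p_I = 7.40961e-09
  p_II = 0.000704182
  p_III = 0.0308797
  p_IV = 0.000834258
Prior × likelihood for each component:
  π_I·p_I = 0.24 × 7.40961e-09 = 1.77831e-09
  π_II·p_II = 0.54 × 0.000704182 = 0.000380258
  π_III·p_III = 0.12 × 0.0308797 = 0.00370556
  π_IV·p_IV = 0.10 × 0.000834258 = 8.34258e-05
Evidence: 1.77831e-09 + 0.000380258 + 0.00370556 + 8.34258e-05 = 0.00416925
P(Group III | 4.3) ≈ 0.8888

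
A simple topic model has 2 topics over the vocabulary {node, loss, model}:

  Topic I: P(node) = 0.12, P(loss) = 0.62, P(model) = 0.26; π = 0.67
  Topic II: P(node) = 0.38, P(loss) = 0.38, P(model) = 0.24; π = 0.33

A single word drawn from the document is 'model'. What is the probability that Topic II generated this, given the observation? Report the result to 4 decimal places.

0.3125

By Bayes' theorem, P(k | x) = π_k f_k(x) / Σ_j π_j f_j(x).
Categorical probabilities:
  p_I = 0.26
  p_II = 0.24
Unnormalised posteriors:
  π_I·p_I = 0.67 × 0.26 = 0.1742
  π_II·p_II = 0.33 × 0.24 = 0.0792
Normaliser: 0.1742 + 0.0792 = 0.2534
Responsibility of Topic II: 0.0792 / 0.2534 ≈ 0.3125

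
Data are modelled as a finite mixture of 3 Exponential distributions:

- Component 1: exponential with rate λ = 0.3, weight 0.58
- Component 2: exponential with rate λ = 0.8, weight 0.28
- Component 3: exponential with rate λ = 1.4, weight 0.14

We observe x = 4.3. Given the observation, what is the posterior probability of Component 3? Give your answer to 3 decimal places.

P(component k | x) = π_k·f_k(x) / marginal(x), where marginal(x) = Σ_j π_j·f_j(x).
Component likelihoods at x = 4.3:
  L_1 = 0.3·e^(−0.3·4.3) = 0.3·e^(−1.2900) = 0.0825812
  L_2 = 0.8·e^(−0.8·4.3) = 0.8·e^(−3.4400) = 0.0256517
  L_3 = 1.4·e^(−1.4·4.3) = 1.4·e^(−6.0200) = 0.00340154
Weight by the priors:
  π_1·L_1 = 0.58 × 0.0825812 = 0.0478971
  π_2·L_2 = 0.28 × 0.0256517 = 0.00718249
  π_3·L_3 = 0.14 × 0.00340154 = 0.000476215
Evidence: 0.0478971 + 0.00718249 + 0.000476215 = 0.0555558
P(Component 3 | the observation) ≈ 0.009

0.009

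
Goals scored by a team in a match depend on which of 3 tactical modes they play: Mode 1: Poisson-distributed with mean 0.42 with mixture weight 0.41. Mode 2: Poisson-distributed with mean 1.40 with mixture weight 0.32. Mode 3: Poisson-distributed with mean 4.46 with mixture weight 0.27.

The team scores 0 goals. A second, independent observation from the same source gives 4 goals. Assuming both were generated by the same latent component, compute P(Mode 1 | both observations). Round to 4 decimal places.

Posterior ∝ prior × likelihood, so P(k | x) ∝ π_k f_k(x); normalise over all components.
Since both observations come from the same component, the likelihood for component k is f_k(x₁)·f_k(x₂).
  f_1 = [0.657047] × [0.000851887] = 0.00055973
  f_2 = [0.246597] × [0.039472] = 0.00973366
  f_3 = [0.0115624] × [0.190623] = 0.00220405
Unnormalised posteriors:
  π_1·f_1 = 0.41 × 0.00055973 = 0.000229489
  π_2·f_2 = 0.32 × 0.00973366 = 0.00311477
  π_3·f_3 = 0.27 × 0.00220405 = 0.000595093
Sum: 0.000229489 + 0.00311477 + 0.000595093 = 0.00393936
So the posterior for Mode 1 is 0.000229489 / 0.00393936 ≈ 0.0583.

0.0583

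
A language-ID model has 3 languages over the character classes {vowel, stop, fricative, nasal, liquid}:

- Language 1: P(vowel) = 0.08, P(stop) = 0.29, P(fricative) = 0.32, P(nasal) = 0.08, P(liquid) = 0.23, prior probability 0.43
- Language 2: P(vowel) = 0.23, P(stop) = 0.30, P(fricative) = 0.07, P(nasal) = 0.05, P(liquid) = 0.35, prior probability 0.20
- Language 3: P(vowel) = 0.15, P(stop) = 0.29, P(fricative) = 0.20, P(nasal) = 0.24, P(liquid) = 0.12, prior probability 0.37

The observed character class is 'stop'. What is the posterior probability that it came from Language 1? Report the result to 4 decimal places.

By Bayes' theorem, P(k | x) = π_k f_k(x) / Σ_j π_j f_j(x).
Categorical probabilities:
  L_1 = P(stop | comp) = 0.29
  L_2 = P(stop | comp) = 0.30
  L_3 = P(stop | comp) = 0.29
Multiply by the mixture weights:
  π_1·L_1 = 0.43 × 0.29 = 0.1247
  π_2·L_2 = 0.20 × 0.3 = 0.06
  π_3·L_3 = 0.37 × 0.29 = 0.1073
Normaliser: 0.1247 + 0.06 + 0.1073 = 0.292
Responsibility of Language 1: 0.1247 / 0.292 ≈ 0.4271

0.4271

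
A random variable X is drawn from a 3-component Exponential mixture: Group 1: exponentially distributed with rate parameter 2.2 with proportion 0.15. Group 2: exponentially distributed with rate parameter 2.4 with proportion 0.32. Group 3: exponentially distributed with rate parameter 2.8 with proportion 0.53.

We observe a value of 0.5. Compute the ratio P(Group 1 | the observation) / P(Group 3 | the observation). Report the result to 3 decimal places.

The posterior odds equal the prior odds times the likelihood ratio: (π_i/π_j)·(f_i(x)/f_j(x)).
Exponential densities:
  L_1 = 2.2·e^(−2.2·0.5) = 2.2·e^(−1.1000) = 0.732316
  L_2 = 2.4·e^(−2.4·0.5) = 2.4·e^(−1.2000) = 0.722866
  L_3 = 2.8·e^(−2.8·0.5) = 2.8·e^(−1.4000) = 0.690471
Posterior odds = (π_1·L_1) / (π_3·L_3) = (0.15·0.732316) / (0.53·0.690471) = 0.109847 / 0.36595 ≈ 0.300

0.300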